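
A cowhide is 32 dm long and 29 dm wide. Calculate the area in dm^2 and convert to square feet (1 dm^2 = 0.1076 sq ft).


928 dm^2
99.85 sq ft


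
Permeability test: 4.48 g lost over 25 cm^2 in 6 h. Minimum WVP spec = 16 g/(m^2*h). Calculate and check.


WVP = 4.48 / (25 x 6) x 10000 = 298.67 g/(m^2*h)
Minimum: 16 g/(m^2*h)
Meets spec: Yes


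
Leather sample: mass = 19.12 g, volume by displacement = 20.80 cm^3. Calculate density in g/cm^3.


0.919 g/cm^3


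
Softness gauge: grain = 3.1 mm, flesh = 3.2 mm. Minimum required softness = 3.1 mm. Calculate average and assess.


Average softness = 3.15 mm
Meets requirement: Yes


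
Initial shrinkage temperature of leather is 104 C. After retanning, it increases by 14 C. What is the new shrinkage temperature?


New Ts = 104 + 14 = 118 C


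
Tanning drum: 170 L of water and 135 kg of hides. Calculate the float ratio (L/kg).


1.3


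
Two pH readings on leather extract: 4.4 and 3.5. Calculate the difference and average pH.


Difference = |4.4 - 3.5| = 0.9
Average = (4.4 + 3.5) / 2 = 3.95


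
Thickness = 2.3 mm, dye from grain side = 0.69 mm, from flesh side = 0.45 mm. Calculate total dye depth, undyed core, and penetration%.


Total dyed = 0.69 + 0.45 = 1.14 mm
Undyed core = 2.3 - 1.14 = 1.16 mm
Penetration = 1.14 / 2.3 x 100 = 49.6%


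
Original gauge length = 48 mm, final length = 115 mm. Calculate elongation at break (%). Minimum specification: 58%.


Extension = 115 - 48 = 67 mm
Elongation = 67 / 48 x 100 = 139.6%
Minimum required: 58%
Meets specification: Yes


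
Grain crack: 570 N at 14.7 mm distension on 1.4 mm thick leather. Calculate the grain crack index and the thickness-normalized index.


Crack index = 570 / 14.7 = 38.8 N/mm
Normalized = 38.8 / 1.4 = 27.7 N/mm per mm


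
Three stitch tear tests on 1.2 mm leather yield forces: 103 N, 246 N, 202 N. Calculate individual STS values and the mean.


STS1 = 103 / 1.2 = 85.8 N/mm
STS2 = 246 / 1.2 = 205.0 N/mm
STS3 = 202 / 1.2 = 168.3 N/mm
Mean = (85.8 + 205.0 + 168.3) / 3 = 153.0 N/mm


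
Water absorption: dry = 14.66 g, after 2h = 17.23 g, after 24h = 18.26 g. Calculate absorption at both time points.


WA (2h) = (17.23 - 14.66) / 14.66 x 100 = 17.5%
WA (24h) = (18.26 - 14.66) / 14.66 x 100 = 24.6%


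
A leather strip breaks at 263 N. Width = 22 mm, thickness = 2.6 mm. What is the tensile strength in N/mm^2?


Cross-sectional area = 22 x 2.6 = 57.2 mm^2
Tensile strength = 263 / 57.2 = 4.60 N/mm^2


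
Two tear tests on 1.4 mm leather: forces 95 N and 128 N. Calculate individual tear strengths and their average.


Tear 1 = 67.9 N/mm
Tear 2 = 91.4 N/mm
Average = 79.7 N/mm

Tear 1 = 95 / 1.4 = 67.9 N/mm
Tear 2 = 128 / 1.4 = 91.4 N/mm
Average = (67.9 + 91.4) / 2 = 79.7 N/mm


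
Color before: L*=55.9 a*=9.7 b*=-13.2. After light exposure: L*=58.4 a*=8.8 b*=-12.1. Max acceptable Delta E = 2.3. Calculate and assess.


Delta E = 2.88
Passes: No


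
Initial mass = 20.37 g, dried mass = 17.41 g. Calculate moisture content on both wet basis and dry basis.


Wet basis = 14.5%
Dry basis = 17.0%

Moisture lost = 20.37 - 17.41 = 2.96 g
Wet basis MC = 2.96 / 20.37 x 100 = 14.5%
Dry basis MC = 2.96 / 17.41 x 100 = 17.0%


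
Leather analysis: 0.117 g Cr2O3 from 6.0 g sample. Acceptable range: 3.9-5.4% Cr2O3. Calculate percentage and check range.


Cr2O3% = 0.117 / 6.0 x 100 = 1.95%
Acceptable range: 3.9 to 5.4%
Within range: No


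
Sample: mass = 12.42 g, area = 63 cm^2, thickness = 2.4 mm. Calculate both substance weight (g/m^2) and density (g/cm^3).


SW = 12.42 / 63 x 10000 = 1971.4 g/m^2
Volume = 63 x 2.4 / 10 = 15.12 cm^3
Density = 12.42 / 15.12 = 0.821 g/cm^3


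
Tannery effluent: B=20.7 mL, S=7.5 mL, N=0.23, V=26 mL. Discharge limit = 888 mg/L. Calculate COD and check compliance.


COD = (20.7 - 7.5) x 0.23 x 8000 / 26 = 934.2 mg/L
Limit: 888 mg/L
Compliant: No


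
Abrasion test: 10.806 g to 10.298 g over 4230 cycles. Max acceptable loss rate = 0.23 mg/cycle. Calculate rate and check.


Loss = 10.806 - 10.298 = 0.508 g
Rate = 0.508 g / 4230 cycles x 1000 = 0.120 mg/cycle
Max = 0.23 mg/cycle
Passes: Yes


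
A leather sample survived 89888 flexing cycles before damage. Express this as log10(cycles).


4.95


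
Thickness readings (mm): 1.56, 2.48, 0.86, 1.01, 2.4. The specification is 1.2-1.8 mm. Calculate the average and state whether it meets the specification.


Sum = 8.31
Average = 8.31 / 5 = 1.66 mm
Specification range: 1.2 to 1.8 mm
Within spec: Yes


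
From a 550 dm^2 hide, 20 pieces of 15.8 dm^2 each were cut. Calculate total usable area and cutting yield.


Total usable = 20 x 15.8 = 316.0 dm^2
Yield = 316.0 / 550 x 100 = 57.5%


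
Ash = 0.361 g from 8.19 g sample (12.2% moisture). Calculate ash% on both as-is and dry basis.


As-is ash% = 0.361 / 8.19 x 100 = 4.41%
Dry mass = 8.19 x (100 - 12.2) / 100 = 7.19082 g
Dry-basis ash% = 0.361 / 7.19082 x 100 = 5.02%


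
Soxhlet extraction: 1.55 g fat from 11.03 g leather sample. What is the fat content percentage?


14.1%


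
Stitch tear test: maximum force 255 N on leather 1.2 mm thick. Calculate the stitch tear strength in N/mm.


Stitch tear strength = force / thickness
STS = 255 / 1.2 = 212.5 N/mm


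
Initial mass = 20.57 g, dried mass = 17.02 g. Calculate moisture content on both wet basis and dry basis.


Wet basis = 17.3%
Dry basis = 20.9%

Moisture lost = 20.57 - 17.02 = 3.55 g
Wet basis MC = 3.55 / 20.57 x 100 = 17.3%
Dry basis MC = 3.55 / 17.02 x 100 = 20.9%


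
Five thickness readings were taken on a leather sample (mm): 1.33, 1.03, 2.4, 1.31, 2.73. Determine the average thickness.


Sum = 1.33 + 1.03 + 2.4 + 1.31 + 2.73 = 8.80
Average = 8.80 / 5 = 1.76 mm


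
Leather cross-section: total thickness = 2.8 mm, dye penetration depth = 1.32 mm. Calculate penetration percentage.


47.1%


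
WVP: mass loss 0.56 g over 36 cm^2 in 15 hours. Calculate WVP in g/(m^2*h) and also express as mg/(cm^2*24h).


WVP = 10.37 g/(m^2*h)
Daily rate = 24.89 mg/(cm^2*24h)


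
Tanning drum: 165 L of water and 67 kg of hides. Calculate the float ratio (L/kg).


2.5


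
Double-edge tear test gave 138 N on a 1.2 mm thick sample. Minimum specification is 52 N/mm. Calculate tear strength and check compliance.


Tear strength = 115.0 N/mm
Compliant: Yes

Tear strength = 138 / 1.2 = 115.0 N/mm
Required minimum = 52 N/mm
Compliant: Yes


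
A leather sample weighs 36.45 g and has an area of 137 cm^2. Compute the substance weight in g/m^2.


2660.6 g/m^2

Substance weight = mass / area x 10000
SW = 36.45 / 137 x 10000
SW = 2660.6 g/m^2


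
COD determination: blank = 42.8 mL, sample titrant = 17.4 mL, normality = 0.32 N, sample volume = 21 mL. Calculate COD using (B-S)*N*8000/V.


3096.4 mg/L

COD = (42.8 - 17.4) x 0.32 x 8000 / 21
COD = 25.4 x 0.32 x 8000 / 21
COD = 3096.4 mg/L


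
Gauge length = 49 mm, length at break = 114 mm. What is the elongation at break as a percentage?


132.7%


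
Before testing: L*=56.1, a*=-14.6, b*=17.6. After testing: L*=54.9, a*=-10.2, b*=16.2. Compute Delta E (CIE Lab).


dL = 54.9 - 56.1 = -1.2
da = -10.2 - (-14.6) = 4.4
db = 16.2 - 17.6 = -1.4
dE = sqrt((-1.2)^2 + (4.4)^2 + (-1.4)^2) = 4.77


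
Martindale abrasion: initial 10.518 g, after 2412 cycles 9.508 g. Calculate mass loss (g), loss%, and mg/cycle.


Loss = 10.518 - 9.508 = 1.010 g
Loss% = 1.010 / 10.518 x 100 = 9.60%
Rate = 1.010 / 2412 x 1000 = 0.419 mg/cycle


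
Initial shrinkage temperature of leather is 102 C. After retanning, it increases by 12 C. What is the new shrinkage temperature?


114 C

New Ts = 102 + 12 = 114 C


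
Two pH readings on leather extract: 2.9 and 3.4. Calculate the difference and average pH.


Difference = |2.9 - 3.4| = 0.5
Average = (2.9 + 3.4) / 2 = 3.15


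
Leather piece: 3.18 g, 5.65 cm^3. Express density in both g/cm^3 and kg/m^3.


0.563 g/cm^3
563 kg/m^3

Density = 3.18 / 5.65 = 0.563 g/cm^3
Convert: 0.563 x 1000 = 563 kg/m^3


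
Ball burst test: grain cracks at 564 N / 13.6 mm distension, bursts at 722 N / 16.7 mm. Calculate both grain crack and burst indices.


Crack index = 41.5 N/mm
Burst index = 43.2 N/mm

Crack index = 564 / 13.6 = 41.5 N/mm
Burst index = 722 / 16.7 = 43.2 N/mm


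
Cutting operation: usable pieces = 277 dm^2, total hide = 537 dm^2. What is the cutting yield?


51.6%

Yield = usable / total x 100
Yield = 277 / 537 x 100 = 51.6%


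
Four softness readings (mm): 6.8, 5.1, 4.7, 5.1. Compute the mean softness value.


Sum = 6.8 + 5.1 + 4.7 + 5.1
Mean = 21.7 / 4 = 5.43 mm


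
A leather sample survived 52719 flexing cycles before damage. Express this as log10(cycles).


4.72


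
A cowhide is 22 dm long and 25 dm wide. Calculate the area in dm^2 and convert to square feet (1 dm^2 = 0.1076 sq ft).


550 dm^2
59.18 sq ft

Area = 22 x 25 = 550 dm^2
Conversion: 550 x 0.1076 = 59.18 sq ft


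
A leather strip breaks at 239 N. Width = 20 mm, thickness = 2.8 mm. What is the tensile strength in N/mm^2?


4.27 N/mm^2


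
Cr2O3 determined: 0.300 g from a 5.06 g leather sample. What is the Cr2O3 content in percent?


Cr2O3% = 0.300 / 5.06 x 100
Cr2O3% = 5.93%


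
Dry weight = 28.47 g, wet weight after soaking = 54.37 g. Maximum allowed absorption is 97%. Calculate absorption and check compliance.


WA = (54.37 - 28.47) / 28.47 x 100 = 91.0%
Maximum allowed: 97%
Compliant: Yes


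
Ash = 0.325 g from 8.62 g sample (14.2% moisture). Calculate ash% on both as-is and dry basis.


As-is ash% = 0.325 / 8.62 x 100 = 3.77%
Dry mass = 8.62 x (100 - 14.2) / 100 = 7.39596 g
Dry-basis ash% = 0.325 / 7.39596 x 100 = 4.39%


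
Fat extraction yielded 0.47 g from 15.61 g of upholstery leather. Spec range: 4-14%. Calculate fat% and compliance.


Fat% = 0.47 / 15.61 x 100 = 3.0%
Spec range: 4-14%
Compliant: No


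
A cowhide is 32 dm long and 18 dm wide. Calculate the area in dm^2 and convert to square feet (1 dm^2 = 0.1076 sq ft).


576 dm^2
61.98 sq ft


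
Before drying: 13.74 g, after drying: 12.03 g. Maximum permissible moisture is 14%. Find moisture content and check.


MC = (13.74 - 12.03) / 13.74 x 100 = 12.4%
Maximum: 14%
Acceptable: Yes


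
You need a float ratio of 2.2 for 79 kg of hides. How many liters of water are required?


Water = hide weight x target ratio
Water = 79 x 2.2 = 173.8 L


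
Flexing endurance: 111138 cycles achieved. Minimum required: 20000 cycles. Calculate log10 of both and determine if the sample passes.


Achieved: log10 = 5.05
Required: log10 = 4.30
Passes: Yes

log10(111138) = 5.05
log10(20000) = 4.30
Passes: Yes


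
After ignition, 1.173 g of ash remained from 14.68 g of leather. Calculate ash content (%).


Ash% = 1.173 / 14.68 x 100
Ash% = 7.99%


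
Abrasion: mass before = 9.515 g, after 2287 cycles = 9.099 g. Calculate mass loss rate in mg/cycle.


0.182 mg/cycle


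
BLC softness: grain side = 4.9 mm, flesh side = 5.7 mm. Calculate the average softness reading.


5.30 mm

Average = (4.9 + 5.7) / 2
Average = 5.30 mm


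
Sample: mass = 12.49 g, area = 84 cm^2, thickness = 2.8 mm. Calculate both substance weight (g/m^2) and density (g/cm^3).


SW = 12.49 / 84 x 10000 = 1486.9 g/m^2
Volume = 84 x 2.8 / 10 = 23.52 cm^3
Density = 12.49 / 23.52 = 0.531 g/cm^3


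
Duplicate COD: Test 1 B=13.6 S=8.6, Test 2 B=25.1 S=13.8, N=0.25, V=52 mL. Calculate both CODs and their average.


COD1 = 192.3 mg/L
COD2 = 434.6 mg/L
Average = 313.5 mg/L


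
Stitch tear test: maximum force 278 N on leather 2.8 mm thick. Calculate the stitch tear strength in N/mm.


Stitch tear strength = force / thickness
STS = 278 / 2.8 = 99.3 N/mm


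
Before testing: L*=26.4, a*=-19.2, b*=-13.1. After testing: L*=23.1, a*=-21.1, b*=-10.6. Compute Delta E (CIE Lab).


dL = 23.1 - 26.4 = -3.3
da = -21.1 - (-19.2) = -1.9
db = -10.6 - (-13.1) = 2.5
dE = sqrt((-3.3)^2 + (-1.9)^2 + (2.5)^2) = 4.56


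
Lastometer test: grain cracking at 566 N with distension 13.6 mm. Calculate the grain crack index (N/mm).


41.6 N/mm

Grain crack index = force / distension
Index = 566 / 13.6 = 41.6 N/mm


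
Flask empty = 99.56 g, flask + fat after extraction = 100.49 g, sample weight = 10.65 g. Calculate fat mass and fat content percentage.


Fat mass = 100.49 - 99.56 = 0.93 g
Fat% = 0.93 / 10.65 x 100 = 8.7%


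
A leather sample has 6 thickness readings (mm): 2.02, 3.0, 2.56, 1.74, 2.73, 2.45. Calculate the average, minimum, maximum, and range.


Average = 2.42 mm
Min = 1.74 mm
Max = 3.0 mm
Range = 1.26 mm


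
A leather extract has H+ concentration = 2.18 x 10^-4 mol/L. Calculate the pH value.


pH = 3.66


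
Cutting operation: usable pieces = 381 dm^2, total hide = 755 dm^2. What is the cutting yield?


Yield = usable / total x 100
Yield = 381 / 755 x 100 = 50.5%


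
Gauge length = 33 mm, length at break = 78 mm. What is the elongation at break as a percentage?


Extension = 78 - 33 = 45 mm
Elongation = 45 / 33 x 100 = 136.4%


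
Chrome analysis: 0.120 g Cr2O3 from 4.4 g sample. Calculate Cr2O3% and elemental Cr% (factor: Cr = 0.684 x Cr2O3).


Cr2O3 = 2.73%
Cr = 1.87%

Cr2O3% = 0.120 / 4.4 x 100 = 2.73%
Cr% = 2.73 x 0.684 = 1.87%


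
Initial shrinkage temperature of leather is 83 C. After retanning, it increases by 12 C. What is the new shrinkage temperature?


New Ts = 83 + 12 = 95 C


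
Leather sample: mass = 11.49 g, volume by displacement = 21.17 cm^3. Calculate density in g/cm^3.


0.543 g/cm^3

Density = mass / volume
Density = 11.49 / 21.17 = 0.543 g/cm^3


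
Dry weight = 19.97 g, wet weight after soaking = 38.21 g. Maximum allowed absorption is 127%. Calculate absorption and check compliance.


Absorption = 91.3%
Compliant: Yes

WA = (38.21 - 19.97) / 19.97 x 100 = 91.3%
Maximum allowed: 127%
Compliant: Yes


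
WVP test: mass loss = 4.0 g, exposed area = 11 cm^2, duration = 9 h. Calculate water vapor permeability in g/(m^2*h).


404.04 g/(m^2*h)


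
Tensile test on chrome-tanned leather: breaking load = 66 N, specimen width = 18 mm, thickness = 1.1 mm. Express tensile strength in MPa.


3.33 MPa


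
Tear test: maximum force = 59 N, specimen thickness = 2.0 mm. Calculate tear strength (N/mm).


29.5 N/mm


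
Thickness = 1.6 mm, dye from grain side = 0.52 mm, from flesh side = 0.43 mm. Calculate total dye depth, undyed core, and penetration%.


Total dyed = 0.52 + 0.43 = 0.95 mm
Undyed core = 1.6 - 0.95 = 0.65 mm
Penetration = 0.95 / 1.6 x 100 = 59.4%


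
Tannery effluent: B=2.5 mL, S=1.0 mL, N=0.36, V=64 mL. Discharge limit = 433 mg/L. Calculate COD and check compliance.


COD = 67.5 mg/L
Compliant: Yes


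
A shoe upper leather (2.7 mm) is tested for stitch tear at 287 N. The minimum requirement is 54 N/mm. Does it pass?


STS = 287 / 2.7 = 106.3 N/mm
Minimum required: 54 N/mm
Passes: Yes


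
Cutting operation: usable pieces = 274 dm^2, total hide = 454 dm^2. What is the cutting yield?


60.4%

Yield = usable / total x 100
Yield = 274 / 454 x 100 = 60.4%


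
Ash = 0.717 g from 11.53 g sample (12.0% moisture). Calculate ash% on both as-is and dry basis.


As-is ash% = 0.717 / 11.53 x 100 = 6.22%
Dry mass = 11.53 x (100 - 12.0) / 100 = 10.1464 g
Dry-basis ash% = 0.717 / 10.1464 x 100 = 7.07%


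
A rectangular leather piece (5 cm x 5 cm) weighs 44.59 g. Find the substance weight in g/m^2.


17836.0 g/m^2


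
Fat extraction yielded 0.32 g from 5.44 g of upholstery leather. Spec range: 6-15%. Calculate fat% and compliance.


Fat% = 0.32 / 5.44 x 100 = 5.9%
Spec range: 6-15%
Compliant: No


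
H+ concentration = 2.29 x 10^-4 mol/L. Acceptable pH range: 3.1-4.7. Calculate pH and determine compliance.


pH = 3.64
Compliant: Yes

pH = -log10(2.29 x 10^-4) = 3.64
Range: 3.1 to 4.7
Compliant: Yes


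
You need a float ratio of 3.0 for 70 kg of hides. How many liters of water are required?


210.0 L


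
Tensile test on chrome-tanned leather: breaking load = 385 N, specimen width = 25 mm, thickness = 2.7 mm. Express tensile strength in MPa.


Cross-section = 25 x 2.7 = 67.5 mm^2
TS = 385 / 67.5 = 5.70 MPa
(1 N/mm^2 = 1 MPa)


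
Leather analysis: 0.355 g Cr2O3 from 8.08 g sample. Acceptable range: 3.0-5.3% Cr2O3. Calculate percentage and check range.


Cr2O3 = 4.39%
Within range: Yes

Cr2O3% = 0.355 / 8.08 x 100 = 4.39%
Acceptable range: 3.0 to 5.3%
Within range: Yes


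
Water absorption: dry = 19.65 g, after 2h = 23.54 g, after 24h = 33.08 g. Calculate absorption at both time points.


2h absorption = 19.8%
24h absorption = 68.3%


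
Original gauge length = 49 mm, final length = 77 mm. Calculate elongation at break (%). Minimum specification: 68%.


Elongation = 57.1%
Meets spec: No


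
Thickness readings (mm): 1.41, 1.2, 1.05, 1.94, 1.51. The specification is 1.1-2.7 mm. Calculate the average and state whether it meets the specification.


Sum = 7.11
Average = 7.11 / 5 = 1.42 mm
Specification range: 1.1 to 2.7 mm
Within spec: Yes


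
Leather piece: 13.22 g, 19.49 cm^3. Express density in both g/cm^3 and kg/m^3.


0.678 g/cm^3
678 kg/m^3

Density = 13.22 / 19.49 = 0.678 g/cm^3
Convert: 0.678 x 1000 = 678 kg/m^3


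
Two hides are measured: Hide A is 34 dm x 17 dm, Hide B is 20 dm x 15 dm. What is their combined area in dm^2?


878 dm^2


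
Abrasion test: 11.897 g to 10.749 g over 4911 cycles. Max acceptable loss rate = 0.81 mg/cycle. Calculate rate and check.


Loss = 11.897 - 10.749 = 1.148 g
Rate = 1.148 g / 4911 cycles x 1000 = 0.234 mg/cycle
Max = 0.81 mg/cycle
Passes: Yes


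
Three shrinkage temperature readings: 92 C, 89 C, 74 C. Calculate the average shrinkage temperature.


Average = (92 + 89 + 74) / 3
Average = 255 / 3 = 85.0 C


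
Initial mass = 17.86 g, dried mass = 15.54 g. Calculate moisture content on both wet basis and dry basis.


Moisture lost = 17.86 - 15.54 = 2.32 g
Wet basis MC = 2.32 / 17.86 x 100 = 13.0%
Dry basis MC = 2.32 / 15.54 x 100 = 14.9%


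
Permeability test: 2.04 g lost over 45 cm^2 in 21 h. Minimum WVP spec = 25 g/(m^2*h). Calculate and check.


WVP = 2.04 / (45 x 21) x 10000 = 21.59 g/(m^2*h)
Minimum: 25 g/(m^2*h)
Meets spec: No


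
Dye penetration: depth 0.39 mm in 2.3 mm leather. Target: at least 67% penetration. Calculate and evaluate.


Penetration = 0.39 / 2.3 x 100 = 17.0%
Target: 67%
Meets target: No


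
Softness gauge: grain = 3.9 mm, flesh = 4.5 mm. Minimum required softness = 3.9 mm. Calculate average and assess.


Average = (3.9 + 4.5) / 2 = 4.20 mm
Minimum = 3.9 mm
Meets requirement: Yes


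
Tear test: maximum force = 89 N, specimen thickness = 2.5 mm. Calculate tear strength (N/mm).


Tear strength = force / thickness
Tear = 89 / 2.5 = 35.6 N/mm


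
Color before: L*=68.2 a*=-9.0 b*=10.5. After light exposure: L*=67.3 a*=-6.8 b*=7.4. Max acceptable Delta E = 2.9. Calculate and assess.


dL = -0.9, da = 2.2, db = -3.1
dE = sqrt((-0.9)^2 + (2.2)^2 + (-3.1)^2) = 3.91
Max = 2.9
Passes: No


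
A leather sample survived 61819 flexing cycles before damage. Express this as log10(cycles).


log10(61819) = 4.79


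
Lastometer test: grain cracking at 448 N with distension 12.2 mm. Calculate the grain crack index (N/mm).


Grain crack index = force / distension
Index = 448 / 12.2 = 36.7 N/mm


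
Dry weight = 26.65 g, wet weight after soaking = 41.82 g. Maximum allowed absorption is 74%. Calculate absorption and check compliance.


WA = (41.82 - 26.65) / 26.65 x 100 = 56.9%
Maximum allowed: 74%
Compliant: Yes


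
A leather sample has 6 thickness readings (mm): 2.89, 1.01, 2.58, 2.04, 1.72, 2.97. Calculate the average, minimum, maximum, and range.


Sum = 13.21
Average = 13.21 / 6 = 2.20 mm
Minimum = 1.01 mm
Maximum = 2.97 mm
Range = 2.97 - 1.01 = 1.96 mm


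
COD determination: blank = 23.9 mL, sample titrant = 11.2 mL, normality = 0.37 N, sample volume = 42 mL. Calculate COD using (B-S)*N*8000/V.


COD = (23.9 - 11.2) x 0.37 x 8000 / 42
COD = 12.7 x 0.37 x 8000 / 42
COD = 895.0 mg/L


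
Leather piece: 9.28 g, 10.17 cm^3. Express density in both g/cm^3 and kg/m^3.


Density = 9.28 / 10.17 = 0.912 g/cm^3
Convert: 0.912 x 1000 = 912 kg/m^3


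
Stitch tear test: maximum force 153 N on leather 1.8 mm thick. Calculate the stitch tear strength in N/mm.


Stitch tear strength = force / thickness
STS = 153 / 1.8 = 85.0 N/mm


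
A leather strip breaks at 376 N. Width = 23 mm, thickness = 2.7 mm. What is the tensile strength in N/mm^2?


6.05 N/mm^2

Cross-sectional area = 23 x 2.7 = 62.1 mm^2
Tensile strength = 376 / 62.1 = 6.05 N/mm^2


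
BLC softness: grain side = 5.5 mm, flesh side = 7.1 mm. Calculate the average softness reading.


6.30 mm


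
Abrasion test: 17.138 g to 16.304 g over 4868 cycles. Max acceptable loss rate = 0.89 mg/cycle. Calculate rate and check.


Rate = 0.171 mg/cycle
Passes: Yes


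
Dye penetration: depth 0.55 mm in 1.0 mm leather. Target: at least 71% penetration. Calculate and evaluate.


Penetration = 0.55 / 1.0 x 100 = 55.0%
Target: 71%
Meets target: No


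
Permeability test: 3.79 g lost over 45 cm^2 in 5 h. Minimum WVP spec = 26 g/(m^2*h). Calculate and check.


WVP = 3.79 / (45 x 5) x 10000 = 168.44 g/(m^2*h)
Minimum: 26 g/(m^2*h)
Meets spec: Yes


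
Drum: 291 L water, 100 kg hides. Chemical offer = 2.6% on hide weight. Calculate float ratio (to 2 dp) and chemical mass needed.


Float ratio = 2.91
Chemical needed = 2.6 kg

Float ratio = 291 / 100 = 2.91
Chemical = 100 x 2.6 / 100 = 2.6 kg


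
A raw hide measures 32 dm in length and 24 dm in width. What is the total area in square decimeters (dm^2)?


Area = length x width
Area = 32 x 24 = 768 dm^2


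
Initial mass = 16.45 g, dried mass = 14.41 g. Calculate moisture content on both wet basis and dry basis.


Moisture lost = 16.45 - 14.41 = 2.04 g
Wet basis MC = 2.04 / 16.45 x 100 = 12.4%
Dry basis MC = 2.04 / 14.41 x 100 = 14.2%


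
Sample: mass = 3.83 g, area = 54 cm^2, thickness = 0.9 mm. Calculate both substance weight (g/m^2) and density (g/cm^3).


SW = 3.83 / 54 x 10000 = 709.3 g/m^2
Volume = 54 x 0.9 / 10 = 4.86 cm^3
Density = 3.83 / 4.86 = 0.788 g/cm^3


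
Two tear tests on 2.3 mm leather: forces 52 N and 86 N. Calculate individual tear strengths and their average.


Tear 1 = 22.6 N/mm
Tear 2 = 37.4 N/mm
Average = 30.0 N/mm

Tear 1 = 52 / 2.3 = 22.6 N/mm
Tear 2 = 86 / 2.3 = 37.4 N/mm
Average = (22.6 + 37.4) / 2 = 30.0 N/mm


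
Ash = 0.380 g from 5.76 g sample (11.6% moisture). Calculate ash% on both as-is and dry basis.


As-is ash = 6.60%
Dry-basis ash = 7.46%


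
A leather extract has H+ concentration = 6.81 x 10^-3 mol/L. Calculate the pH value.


pH = 2.17

pH = -log10[H+]
pH = -log10(6.81 x 10^-3) = 2.17


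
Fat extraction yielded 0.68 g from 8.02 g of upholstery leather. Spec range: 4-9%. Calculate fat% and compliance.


Fat% = 0.68 / 8.02 x 100 = 8.5%
Spec range: 4-9%
Compliant: Yes


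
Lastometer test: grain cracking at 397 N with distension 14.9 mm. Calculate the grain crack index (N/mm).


26.6 N/mm

Grain crack index = force / distension
Index = 397 / 14.9 = 26.6 N/mm


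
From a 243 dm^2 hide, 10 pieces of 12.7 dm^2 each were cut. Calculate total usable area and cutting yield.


Total usable = 10 x 12.7 = 127.0 dm^2
Yield = 127.0 / 243 x 100 = 52.3%


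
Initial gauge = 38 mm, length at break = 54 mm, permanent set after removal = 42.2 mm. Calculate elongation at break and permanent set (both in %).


Elongation at break = (54 - 38) / 38 x 100 = 42.1%
Permanent set = (42.2 - 38) / 38 x 100 = 11.1%


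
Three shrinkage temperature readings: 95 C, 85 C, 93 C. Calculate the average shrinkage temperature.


91.0 C


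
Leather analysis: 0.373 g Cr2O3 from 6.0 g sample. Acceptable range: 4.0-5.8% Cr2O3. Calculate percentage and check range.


Cr2O3% = 0.373 / 6.0 x 100 = 6.22%
Acceptable range: 4.0 to 5.8%
Within range: No


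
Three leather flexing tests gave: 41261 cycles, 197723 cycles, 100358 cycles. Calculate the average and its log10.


Average = 113114 cycles
log10 = 5.05

Average = (41261 + 197723 + 100358) / 3 = 113114 cycles
log10(113114) = 5.05


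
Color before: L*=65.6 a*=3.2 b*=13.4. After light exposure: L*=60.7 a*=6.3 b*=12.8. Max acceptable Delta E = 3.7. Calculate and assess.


Delta E = 5.83
Passes: No


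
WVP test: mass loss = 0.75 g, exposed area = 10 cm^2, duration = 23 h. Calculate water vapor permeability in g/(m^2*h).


WVP = mass_loss / (area x time) x 10000
WVP = 0.75 / (10 x 23) x 10000
WVP = 0.75 / 230 x 10000 = 32.61 g/(m^2*h)


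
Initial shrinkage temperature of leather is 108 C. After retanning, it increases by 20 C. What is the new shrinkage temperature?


New Ts = 108 + 20 = 128 C


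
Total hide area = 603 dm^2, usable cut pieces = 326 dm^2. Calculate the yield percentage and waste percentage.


Yield = 326 / 603 x 100 = 54.1%
Waste = 603 - 326 = 277 dm^2
Waste% = 100 - 54.1 = 45.9%


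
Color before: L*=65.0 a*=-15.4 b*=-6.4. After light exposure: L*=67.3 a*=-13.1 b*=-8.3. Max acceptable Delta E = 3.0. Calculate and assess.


dL = 2.3, da = 2.3, db = -1.9
dE = sqrt((2.3)^2 + (2.3)^2 + (-1.9)^2) = 3.77
Max = 3.0
Passes: No


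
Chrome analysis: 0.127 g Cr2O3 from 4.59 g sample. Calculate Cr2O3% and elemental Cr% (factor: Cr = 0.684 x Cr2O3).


Cr2O3% = 0.127 / 4.59 x 100 = 2.77%
Cr% = 2.77 x 0.684 = 1.89%


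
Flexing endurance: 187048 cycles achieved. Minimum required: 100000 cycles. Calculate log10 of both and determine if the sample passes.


Achieved: log10 = 5.27
Required: log10 = 5.00
Passes: Yes

log10(187048) = 5.27
log10(100000) = 5.00
Passes: Yes


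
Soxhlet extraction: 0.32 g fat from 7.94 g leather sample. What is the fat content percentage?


4.0%

Fat content = 0.32 / 7.94 x 100
Fat = 4.0%


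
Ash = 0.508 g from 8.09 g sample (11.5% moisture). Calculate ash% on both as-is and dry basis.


As-is ash = 6.28%
Dry-basis ash = 7.10%


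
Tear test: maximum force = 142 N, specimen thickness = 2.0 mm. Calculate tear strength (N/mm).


Tear strength = force / thickness
Tear = 142 / 2.0 = 71.0 N/mm


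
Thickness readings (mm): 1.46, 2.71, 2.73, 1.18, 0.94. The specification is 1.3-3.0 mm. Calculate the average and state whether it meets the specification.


Sum = 9.02
Average = 9.02 / 5 = 1.80 mm
Specification range: 1.3 to 3.0 mm
Within spec: Yes


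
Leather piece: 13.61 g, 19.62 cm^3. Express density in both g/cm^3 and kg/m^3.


Density = 13.61 / 19.62 = 0.694 g/cm^3
Convert: 0.694 x 1000 = 694 kg/m^3


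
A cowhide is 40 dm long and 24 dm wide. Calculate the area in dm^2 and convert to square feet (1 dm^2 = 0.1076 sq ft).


Area = 40 x 24 = 960 dm^2
Conversion: 960 x 0.1076 = 103.30 sq ft


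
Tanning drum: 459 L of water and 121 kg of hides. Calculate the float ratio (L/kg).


3.8


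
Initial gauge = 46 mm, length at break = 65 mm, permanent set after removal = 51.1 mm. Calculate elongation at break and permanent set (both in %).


Elongation at break = (65 - 46) / 46 x 100 = 41.3%
Permanent set = (51.1 - 46) / 46 x 100 = 11.1%


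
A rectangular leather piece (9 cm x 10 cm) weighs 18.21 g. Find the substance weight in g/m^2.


Area = 9 x 10 = 90 cm^2
SW = 18.21 / 90 x 10000 = 2023.3 g/m^2


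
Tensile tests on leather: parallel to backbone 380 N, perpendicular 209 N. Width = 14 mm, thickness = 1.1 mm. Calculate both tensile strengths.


Area = 14 x 1.1 = 15.4 mm^2
TS (parallel) = 380 / 15.4 = 24.68 N/mm^2
TS (perpendicular) = 209 / 15.4 = 13.57 N/mm^2


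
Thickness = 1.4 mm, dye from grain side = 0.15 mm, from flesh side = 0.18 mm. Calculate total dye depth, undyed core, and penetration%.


Total dyed = 0.15 + 0.18 = 0.33 mm
Undyed core = 1.4 - 0.33 = 1.07 mm
Penetration = 0.33 / 1.4 x 100 = 23.6%


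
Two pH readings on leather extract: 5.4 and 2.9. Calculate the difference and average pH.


Difference = |5.4 - 2.9| = 2.5
Average = (5.4 + 2.9) / 2 = 4.15


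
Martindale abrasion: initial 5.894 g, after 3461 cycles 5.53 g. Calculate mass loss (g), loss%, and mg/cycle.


Mass loss = 0.364 g
Loss = 6.18%
Rate = 0.105 mg/cycle

Loss = 5.894 - 5.53 = 0.364 g
Loss% = 0.364 / 5.894 x 100 = 6.18%
Rate = 0.364 / 3461 x 1000 = 0.105 mg/cycle


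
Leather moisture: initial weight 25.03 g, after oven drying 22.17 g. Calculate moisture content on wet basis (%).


Moisture = 25.03 - 22.17 = 2.86 g
MC = 2.86 / 25.03 x 100 = 11.4%


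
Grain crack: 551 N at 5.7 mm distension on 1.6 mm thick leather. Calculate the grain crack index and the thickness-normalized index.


Crack index = 96.7 N/mm
Normalized index = 60.4 N/mm per mm


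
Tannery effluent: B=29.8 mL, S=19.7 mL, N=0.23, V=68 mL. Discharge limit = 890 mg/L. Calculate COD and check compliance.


COD = 273.3 mg/L
Compliant: Yes

COD = (29.8 - 19.7) x 0.23 x 8000 / 68 = 273.3 mg/L
Limit: 890 mg/L
Compliant: Yes


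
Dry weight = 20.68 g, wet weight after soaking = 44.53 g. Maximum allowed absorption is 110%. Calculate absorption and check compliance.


Absorption = 115.3%
Compliant: No

WA = (44.53 - 20.68) / 20.68 x 100 = 115.3%
Maximum allowed: 110%
Compliant: No


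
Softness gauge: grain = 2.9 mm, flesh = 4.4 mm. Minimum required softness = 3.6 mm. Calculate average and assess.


Average softness = 3.65 mm
Meets requirement: Yes


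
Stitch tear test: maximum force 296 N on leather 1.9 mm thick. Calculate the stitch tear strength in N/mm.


155.8 N/mm

Stitch tear strength = force / thickness
STS = 296 / 1.9 = 155.8 N/mm


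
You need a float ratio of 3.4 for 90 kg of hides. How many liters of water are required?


306.0 L

Water = hide weight x target ratio
Water = 90 x 3.4 = 306.0 L


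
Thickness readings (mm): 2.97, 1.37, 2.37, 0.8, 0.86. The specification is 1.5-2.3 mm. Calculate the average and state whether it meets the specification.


Average = 1.67 mm
Within specification: Yes

Sum = 8.37
Average = 8.37 / 5 = 1.67 mm
Specification range: 1.5 to 2.3 mm
Within spec: Yes


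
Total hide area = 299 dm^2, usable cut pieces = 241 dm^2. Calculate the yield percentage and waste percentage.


Yield = 80.6%
Waste = 19.4%


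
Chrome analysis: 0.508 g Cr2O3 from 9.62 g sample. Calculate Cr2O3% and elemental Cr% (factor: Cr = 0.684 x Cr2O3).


Cr2O3% = 0.508 / 9.62 x 100 = 5.28%
Cr% = 5.28 x 0.684 = 3.61%


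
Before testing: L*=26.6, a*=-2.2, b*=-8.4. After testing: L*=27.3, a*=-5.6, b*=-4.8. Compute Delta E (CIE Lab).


dL = 27.3 - 26.6 = 0.7
da = -5.6 - (-2.2) = -3.4
db = -4.8 - (-8.4) = 3.6
dE = sqrt((0.7)^2 + (-3.4)^2 + (3.6)^2) = 5.00


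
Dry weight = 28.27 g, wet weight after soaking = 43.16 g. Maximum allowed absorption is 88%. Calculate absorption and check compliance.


Absorption = 52.7%
Compliant: Yes

WA = (43.16 - 28.27) / 28.27 x 100 = 52.7%
Maximum allowed: 88%
Compliant: Yes


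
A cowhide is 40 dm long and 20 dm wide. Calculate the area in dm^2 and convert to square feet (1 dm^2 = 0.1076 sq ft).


Area = 40 x 20 = 800 dm^2
Conversion: 800 x 0.1076 = 86.08 sq ft


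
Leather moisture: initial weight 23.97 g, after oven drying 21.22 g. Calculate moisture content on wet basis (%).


Moisture = 23.97 - 21.22 = 2.75 g
MC = 2.75 / 23.97 x 100 = 11.5%


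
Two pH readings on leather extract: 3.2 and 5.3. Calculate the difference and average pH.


Difference = 2.1
Average pH = 4.25

Difference = |3.2 - 5.3| = 2.1
Average = (3.2 + 5.3) / 2 = 4.25


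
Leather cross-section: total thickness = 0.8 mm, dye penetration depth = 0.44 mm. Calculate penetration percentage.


55.0%


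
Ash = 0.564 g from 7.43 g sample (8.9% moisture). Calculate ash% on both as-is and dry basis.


As-is ash = 7.59%
Dry-basis ash = 8.33%

As-is ash% = 0.564 / 7.43 x 100 = 7.59%
Dry mass = 7.43 x (100 - 8.9) / 100 = 6.76873 g
Dry-basis ash% = 0.564 / 6.76873 x 100 = 8.33%


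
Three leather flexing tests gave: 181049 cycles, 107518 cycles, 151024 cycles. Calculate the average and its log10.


Average = 146530 cycles
log10 = 5.17

Average = (181049 + 107518 + 151024) / 3 = 146530 cycles
log10(146530) = 5.17


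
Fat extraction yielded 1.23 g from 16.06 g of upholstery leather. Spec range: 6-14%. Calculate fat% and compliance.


Fat content = 7.7%
Compliant: Yes

Fat% = 1.23 / 16.06 x 100 = 7.7%
Spec range: 6-14%
Compliant: Yes


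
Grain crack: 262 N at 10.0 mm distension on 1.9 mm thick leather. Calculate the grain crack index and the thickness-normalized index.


Crack index = 26.2 N/mm
Normalized index = 13.8 N/mm per mm


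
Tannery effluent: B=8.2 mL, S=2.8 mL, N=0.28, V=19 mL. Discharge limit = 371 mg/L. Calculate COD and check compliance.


COD = 636.6 mg/L
Compliant: No

COD = (8.2 - 2.8) x 0.28 x 8000 / 19 = 636.6 mg/L
Limit: 371 mg/L
Compliant: No


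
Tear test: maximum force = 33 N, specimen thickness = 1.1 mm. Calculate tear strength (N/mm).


Tear strength = force / thickness
Tear = 33 / 1.1 = 30.0 N/mm


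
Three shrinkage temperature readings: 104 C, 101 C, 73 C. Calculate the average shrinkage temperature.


Average = (104 + 101 + 73) / 3
Average = 278 / 3 = 92.7 C


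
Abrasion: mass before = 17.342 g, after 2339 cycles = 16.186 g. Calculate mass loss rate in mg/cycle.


0.494 mg/cycle

Mass loss = 17.342 - 16.186 = 1.156 g
Rate = 1.156 / 2339 x 1000 = 0.494 mg/cycle


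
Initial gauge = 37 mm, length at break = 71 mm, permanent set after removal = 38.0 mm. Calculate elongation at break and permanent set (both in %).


Elongation at break = (71 - 37) / 37 x 100 = 91.9%
Permanent set = (38.0 - 37) / 37 x 100 = 2.7%


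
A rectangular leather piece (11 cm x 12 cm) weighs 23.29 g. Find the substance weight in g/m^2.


Area = 11 x 12 = 132 cm^2
SW = 23.29 / 132 x 10000 = 1764.4 g/m^2


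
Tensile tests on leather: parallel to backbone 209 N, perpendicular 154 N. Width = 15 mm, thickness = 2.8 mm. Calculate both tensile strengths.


Parallel = 4.98 N/mm^2
Perpendicular = 3.67 N/mm^2

Area = 15 x 2.8 = 42.0 mm^2
TS (parallel) = 209 / 42.0 = 4.98 N/mm^2
TS (perpendicular) = 154 / 42.0 = 3.67 N/mm^2


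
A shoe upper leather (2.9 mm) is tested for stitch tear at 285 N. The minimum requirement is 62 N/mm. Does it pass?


STS = 285 / 2.9 = 98.3 N/mm
Minimum required: 62 N/mm
Passes: Yes


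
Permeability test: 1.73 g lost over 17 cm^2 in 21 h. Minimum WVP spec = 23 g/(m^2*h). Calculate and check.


WVP = 48.46 g/(m^2*h)
Meets specification: Yes

WVP = 1.73 / (17 x 21) x 10000 = 48.46 g/(m^2*h)
Minimum: 23 g/(m^2*h)
Meets spec: Yes


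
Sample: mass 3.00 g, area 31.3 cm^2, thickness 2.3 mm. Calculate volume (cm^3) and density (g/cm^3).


Volume = 7.199 cm^3
Density = 0.417 g/cm^3


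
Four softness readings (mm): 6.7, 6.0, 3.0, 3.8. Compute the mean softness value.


Sum = 6.7 + 6.0 + 3.0 + 3.8
Mean = 19.5 / 4 = 4.88 mm


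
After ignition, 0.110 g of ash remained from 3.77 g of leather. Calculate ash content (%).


Ash% = 0.110 / 3.77 x 100
Ash% = 2.92%


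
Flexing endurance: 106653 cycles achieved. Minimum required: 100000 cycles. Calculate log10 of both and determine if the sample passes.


Achieved: log10 = 5.03
Required: log10 = 5.00
Passes: Yes

log10(106653) = 5.03
log10(100000) = 5.00
Passes: Yes


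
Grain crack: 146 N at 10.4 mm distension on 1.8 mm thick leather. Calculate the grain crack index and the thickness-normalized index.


Crack index = 146 / 10.4 = 14.0 N/mm
Normalized = 14.0 / 1.8 = 7.8 N/mm per mm


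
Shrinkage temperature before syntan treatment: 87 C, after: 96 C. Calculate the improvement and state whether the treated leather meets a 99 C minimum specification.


Improvement = 96 - 87 = 9 C
Spec check: 96 C >= 99 C? No


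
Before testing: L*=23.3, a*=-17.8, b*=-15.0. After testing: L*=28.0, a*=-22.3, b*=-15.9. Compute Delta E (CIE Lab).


dL = 28.0 - 23.3 = 4.7
da = -22.3 - (-17.8) = -4.5
db = -15.9 - (-15.0) = -0.9
dE = sqrt((4.7)^2 + (-4.5)^2 + (-0.9)^2) = 6.57


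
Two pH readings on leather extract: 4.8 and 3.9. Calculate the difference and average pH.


Difference = |4.8 - 3.9| = 0.9
Average = (4.8 + 3.9) / 2 = 4.35


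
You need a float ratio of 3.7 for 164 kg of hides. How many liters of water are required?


Water = hide weight x target ratio
Water = 164 x 3.7 = 606.8 L


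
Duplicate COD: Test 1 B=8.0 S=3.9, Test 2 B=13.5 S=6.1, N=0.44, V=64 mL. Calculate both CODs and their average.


COD1 = 225.5 mg/L
COD2 = 407.0 mg/L
Average = 316.3 mg/L

COD1 = (8.0 - 3.9) x 0.44 x 8000 / 64 = 225.5 mg/L
COD2 = (13.5 - 6.1) x 0.44 x 8000 / 64 = 407.0 mg/L
Average = (225.5 + 407.0) / 2 = 316.3 mg/L


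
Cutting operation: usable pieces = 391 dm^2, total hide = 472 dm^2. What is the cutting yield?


Yield = usable / total x 100
Yield = 391 / 472 x 100 = 82.8%


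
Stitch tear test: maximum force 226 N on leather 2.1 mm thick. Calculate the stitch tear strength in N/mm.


107.6 N/mm

Stitch tear strength = force / thickness
STS = 226 / 2.1 = 107.6 N/mm


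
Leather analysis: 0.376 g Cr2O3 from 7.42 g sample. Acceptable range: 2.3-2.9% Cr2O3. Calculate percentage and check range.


Cr2O3% = 0.376 / 7.42 x 100 = 5.07%
Acceptable range: 2.3 to 2.9%
Within range: No


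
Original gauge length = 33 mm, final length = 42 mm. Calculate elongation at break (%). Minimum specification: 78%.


Elongation = 27.3%
Meets spec: No

Extension = 42 - 33 = 9 mm
Elongation = 9 / 33 x 100 = 27.3%
Minimum required: 78%
Meets specification: No


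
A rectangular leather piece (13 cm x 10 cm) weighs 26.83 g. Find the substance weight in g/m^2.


Area = 13 x 10 = 130 cm^2
SW = 26.83 / 130 x 10000 = 2063.8 g/m^2


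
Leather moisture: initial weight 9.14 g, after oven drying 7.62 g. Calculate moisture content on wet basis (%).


16.6%

Moisture = 9.14 - 7.62 = 1.52 g
MC = 1.52 / 9.14 x 100 = 16.6%


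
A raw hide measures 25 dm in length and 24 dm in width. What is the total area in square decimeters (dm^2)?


Area = length x width
Area = 25 x 24 = 600 dm^2


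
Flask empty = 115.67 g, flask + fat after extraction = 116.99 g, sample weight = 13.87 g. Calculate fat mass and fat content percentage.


Fat mass = 116.99 - 115.67 = 1.32 g
Fat% = 1.32 / 13.87 x 100 = 9.5%


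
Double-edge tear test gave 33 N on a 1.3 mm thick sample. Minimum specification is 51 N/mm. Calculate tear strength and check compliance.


Tear strength = 25.4 N/mm
Compliant: No

Tear strength = 33 / 1.3 = 25.4 N/mm
Required minimum = 51 N/mm
Compliant: No


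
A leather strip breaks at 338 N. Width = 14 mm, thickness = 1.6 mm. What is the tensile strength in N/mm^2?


15.09 N/mm^2


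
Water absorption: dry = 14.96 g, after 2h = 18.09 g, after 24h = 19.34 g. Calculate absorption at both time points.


2h absorption = 20.9%
24h absorption = 29.3%


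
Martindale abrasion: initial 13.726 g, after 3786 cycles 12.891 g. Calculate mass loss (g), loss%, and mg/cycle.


Loss = 13.726 - 12.891 = 0.835 g
Loss% = 0.835 / 13.726 x 100 = 6.08%
Rate = 0.835 / 3786 x 1000 = 0.221 mg/cycle


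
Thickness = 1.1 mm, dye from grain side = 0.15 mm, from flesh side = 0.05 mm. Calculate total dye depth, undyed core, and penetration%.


Total dyed = 0.20 mm
Undyed core = 0.90 mm
Penetration = 18.2%


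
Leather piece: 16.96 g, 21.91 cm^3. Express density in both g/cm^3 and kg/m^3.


Density = 16.96 / 21.91 = 0.774 g/cm^3
Convert: 0.774 x 1000 = 774 kg/m^3
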